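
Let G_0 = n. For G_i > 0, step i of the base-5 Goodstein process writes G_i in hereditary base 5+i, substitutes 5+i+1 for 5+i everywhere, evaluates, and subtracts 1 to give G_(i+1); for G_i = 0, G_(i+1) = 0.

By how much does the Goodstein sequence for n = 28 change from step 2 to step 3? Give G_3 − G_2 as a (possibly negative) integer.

28 —HB5→ 5^2 + 3 —bump→ 6^2 + 3 = 39 —(−1)→ 38
38 —HB6→ 6^2 + 2 —bump→ 7^2 + 2 = 51 —(−1)→ 50
50 —HB7→ 7^2 + 1 —bump→ 8^2 + 1 = 65 —(−1)→ 64

14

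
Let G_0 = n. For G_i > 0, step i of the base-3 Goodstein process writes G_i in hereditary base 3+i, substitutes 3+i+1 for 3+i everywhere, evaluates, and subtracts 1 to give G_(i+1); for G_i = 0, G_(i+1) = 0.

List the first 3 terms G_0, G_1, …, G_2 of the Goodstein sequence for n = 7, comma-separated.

[0] 7 ≡ 2·3 + 1 (base 3). Lift 4: 9. −1: 8.
[1] 8 ≡ 2·4 (base 4). Lift 5: 10. −1: 9.

7, 8, 9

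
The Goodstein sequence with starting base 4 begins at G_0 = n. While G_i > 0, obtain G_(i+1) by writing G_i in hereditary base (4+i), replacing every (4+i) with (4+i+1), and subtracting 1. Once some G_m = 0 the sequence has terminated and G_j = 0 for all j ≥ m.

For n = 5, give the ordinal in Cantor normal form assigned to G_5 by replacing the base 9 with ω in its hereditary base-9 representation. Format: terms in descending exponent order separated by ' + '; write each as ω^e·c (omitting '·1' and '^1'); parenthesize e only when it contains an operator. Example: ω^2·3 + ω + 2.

G_0 = 5. HB_4(5) = 4 + 1. Bump = 6. G_1 = 5.
G_1 = 5. HB_5(5) = 5. Bump = 6. G_2 = 5.
G_2 = 5. HB_6(5) = 5. Bump = 5. G_3 = 4.
G_3 = 4. HB_7(4) = 4. Bump = 4. G_4 = 3.
G_4 = 3. HB_8(3) = 3. Bump = 3. G_5 = 2.

2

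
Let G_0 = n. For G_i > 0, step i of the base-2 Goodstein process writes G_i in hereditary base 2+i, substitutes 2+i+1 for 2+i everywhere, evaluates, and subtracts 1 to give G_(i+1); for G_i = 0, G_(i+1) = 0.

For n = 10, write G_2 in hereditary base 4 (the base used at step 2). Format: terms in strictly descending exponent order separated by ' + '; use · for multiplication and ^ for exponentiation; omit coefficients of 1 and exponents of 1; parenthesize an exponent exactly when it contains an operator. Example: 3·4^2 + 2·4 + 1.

G_0 = 10. HB_2(10) = 2^(2 + 1) + 2. Bump = 84. G_1 = 83.
G_1 = 83. HB_3(83) = 3^(3 + 1) + 2. Bump = 1026. G_2 = 1025.

4^(4 + 1) + 1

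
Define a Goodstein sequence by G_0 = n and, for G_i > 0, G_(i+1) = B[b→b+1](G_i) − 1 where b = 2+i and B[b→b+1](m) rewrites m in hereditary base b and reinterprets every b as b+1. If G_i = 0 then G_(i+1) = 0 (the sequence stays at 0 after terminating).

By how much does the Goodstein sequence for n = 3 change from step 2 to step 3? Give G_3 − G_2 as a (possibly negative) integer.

G_0 = 3. HB_2(3) = 2 + 1. Bump = 4. G_1 = 3.
G_1 = 3. HB_3(3) = 3. Bump = 4. G_2 = 3.
G_2 = 3. HB_4(3) = 3. Bump = 3. G_3 = 2.

-1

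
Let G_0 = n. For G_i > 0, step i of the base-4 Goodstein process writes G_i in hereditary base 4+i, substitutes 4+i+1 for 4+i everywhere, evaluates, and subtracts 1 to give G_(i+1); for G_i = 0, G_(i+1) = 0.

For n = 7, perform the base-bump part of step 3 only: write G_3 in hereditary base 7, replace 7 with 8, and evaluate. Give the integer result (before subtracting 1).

step 0: 7 = 4 + 3; sub 5 for 4: 5 + 3; = 8; G_1 = 8−1 = 7
step 1: 7 = 5 + 2; sub 6 for 5: 6 + 2; = 8; G_2 = 8−1 = 7
step 2: 7 = 6 + 1; sub 7 for 6: 7 + 1; = 8; G_3 = 8−1 = 7
step 3: 7 = 7; sub 8 for 7: 8; = 8; G_4 = 8−1 = 7

8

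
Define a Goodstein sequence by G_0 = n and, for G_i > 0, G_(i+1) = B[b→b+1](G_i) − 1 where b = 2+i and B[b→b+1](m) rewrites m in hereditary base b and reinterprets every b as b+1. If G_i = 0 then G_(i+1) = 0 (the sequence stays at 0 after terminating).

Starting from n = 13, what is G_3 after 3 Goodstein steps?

i=0: 13 = 2^(2 + 1) + 2^2 + 1 (b=2); 2→3: 3^(3 + 1) + 3^3 + 1 = 109; 109−1 = 108
i=1: 108 = 3^(3 + 1) + 3^3 (b=3); 3→4: 4^(4 + 1) + 4^4 = 1280; 1280−1 = 1279
i=2: 1279 = 4^(4 + 1) + 3·4^3 + 3·4^2 + 3·4 + 3 (b=4); 4→5: 5^(5 + 1) + 3·5^3 + 3·5^2 + 3·5 + 3 = 16093; 16093−1 = 16092
i=3: 16092 = 5^(5 + 1) + 3·5^3 + 3·5^2 + 3·5 + 2 (b=5); 5→6: 6^(6 + 1) + 3·6^3 + 3·6^2 + 3·6 + 2 = 280712; 280712−1 = 280711

16092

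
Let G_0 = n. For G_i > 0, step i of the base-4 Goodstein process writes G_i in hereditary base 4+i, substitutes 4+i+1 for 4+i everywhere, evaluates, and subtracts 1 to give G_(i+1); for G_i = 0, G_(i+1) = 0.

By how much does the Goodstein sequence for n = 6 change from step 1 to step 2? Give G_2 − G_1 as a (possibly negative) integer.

i=0: 6 = 4 + 2 (b=4); 4→5: 5 + 2 = 7; 7−1 = 6
i=1: 6 = 5 + 1 (b=5); 5→6: 6 + 1 = 7; 7−1 = 6

0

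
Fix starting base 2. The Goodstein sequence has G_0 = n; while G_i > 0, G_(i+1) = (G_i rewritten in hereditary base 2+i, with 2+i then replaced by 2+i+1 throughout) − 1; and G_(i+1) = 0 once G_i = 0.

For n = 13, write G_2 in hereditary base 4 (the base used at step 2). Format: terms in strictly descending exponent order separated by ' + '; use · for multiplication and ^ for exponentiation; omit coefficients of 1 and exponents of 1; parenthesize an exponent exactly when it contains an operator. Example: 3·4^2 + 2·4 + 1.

4^(4 + 1) + 3·4^3 + 3·4^2 + 3·4 + 3

13 —HB2→ 2^(2 + 1) + 2^2 + 1 —bump→ 3^(3 + 1) + 3^3 + 1 = 109 —(−1)→ 108
108 —HB3→ 3^(3 + 1) + 3^3 —bump→ 4^(4 + 1) + 4^4 = 1280 —(−1)→ 1279
1279 —HB4→ 4^(4 + 1) + 3·4^3 + 3·4^2 + 3·4 + 3 —bump→ 5^(5 + 1) + 3·5^3 + 3·5^2 + 3·5 + 3 = 16093 —(−1)→ 16092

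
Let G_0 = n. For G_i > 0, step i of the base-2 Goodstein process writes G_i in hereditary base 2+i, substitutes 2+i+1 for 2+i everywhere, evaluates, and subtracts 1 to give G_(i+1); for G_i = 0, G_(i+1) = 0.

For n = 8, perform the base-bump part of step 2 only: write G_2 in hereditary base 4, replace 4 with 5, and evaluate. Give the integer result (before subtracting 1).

(0) 8|_2 = 2^(2 + 1) ↦ 3^(3 + 1)|_3 = 81 ⇒ 80
(1) 80|_3 = 2·3^3 + 2·3^2 + 2·3 + 2 ↦ 2·4^4 + 2·4^2 + 2·4 + 2|_4 = 554 ⇒ 553
(2) 553|_4 = 2·4^4 + 2·4^2 + 2·4 + 1 ↦ 2·5^5 + 2·5^2 + 2·5 + 1|_5 = 6311 ⇒ 6310

6311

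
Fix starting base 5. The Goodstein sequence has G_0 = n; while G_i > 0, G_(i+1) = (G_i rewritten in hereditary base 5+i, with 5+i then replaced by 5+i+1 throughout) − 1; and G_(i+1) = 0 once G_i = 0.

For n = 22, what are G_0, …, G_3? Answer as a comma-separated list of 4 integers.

22 —HB5→ 4·5 + 2 —bump→ 4·6 + 2 = 26 —(−1)→ 25
25 —HB6→ 4·6 + 1 —bump→ 4·7 + 1 = 29 —(−1)→ 28
28 —HB7→ 4·7 —bump→ 4·8 = 32 —(−1)→ 31

22, 25, 28, 31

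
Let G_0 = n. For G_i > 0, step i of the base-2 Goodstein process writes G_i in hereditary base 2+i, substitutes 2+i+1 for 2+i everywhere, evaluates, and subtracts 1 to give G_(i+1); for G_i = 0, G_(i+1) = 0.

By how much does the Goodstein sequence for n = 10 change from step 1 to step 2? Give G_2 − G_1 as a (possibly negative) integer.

i=0: 10 = 2^(2 + 1) + 2 (b=2); 2→3: 3^(3 + 1) + 3 = 84; 84−1 = 83
i=1: 83 = 3^(3 + 1) + 2 (b=3); 3→4: 4^(4 + 1) + 2 = 1026; 1026−1 = 1025

942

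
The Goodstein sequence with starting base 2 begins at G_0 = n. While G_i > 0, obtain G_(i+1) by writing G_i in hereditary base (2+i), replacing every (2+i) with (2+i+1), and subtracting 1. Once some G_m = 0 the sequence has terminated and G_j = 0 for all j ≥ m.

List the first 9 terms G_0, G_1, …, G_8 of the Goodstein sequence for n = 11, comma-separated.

11, 84, 1027, 15627, 279937, 5764801, 134217727, 2749609302, 70077777775

11 —HB2→ 2^(2 + 1) + 2 + 1 —bump→ 3^(3 + 1) + 3 + 1 = 85 —(−1)→ 84
84 —HB3→ 3^(3 + 1) + 3 —bump→ 4^(4 + 1) + 4 = 1028 —(−1)→ 1027
1027 —HB4→ 4^(4 + 1) + 3 —bump→ 5^(5 + 1) + 3 = 15628 —(−1)→ 15627
15627 —HB5→ 5^(5 + 1) + 2 —bump→ 6^(6 + 1) + 2 = 279938 —(−1)→ 279937
279937 —HB6→ 6^(6 + 1) + 1 —bump→ 7^(7 + 1) + 1 = 5764802 —(−1)→ 5764801
5764801 —HB7→ 7^(7 + 1) —bump→ 8^(8 + 1) = 134217728 —(−1)→ 134217727
134217727 —HB8→ 7·8^8 + 7·8^7 + 7·8^6 + 7·8^5 + 7·8^4 + 7·8^3 + 7·8^2 + 7·8 + 7 —bump→ 7·9^9 + 7·9^7 + 7·9^6 + 7·9^5 + 7·9^4 + 7·9^3 + 7·9^2 + 7·9 + 7 = 2749609303 —(−1)→ 2749609302
2749609302 —HB9→ 7·9^9 + 7·9^7 + 7·9^6 + 7·9^5 + 7·9^4 + 7·9^3 + 7·9^2 + 7·9 + 6 —bump→ 7·10^10 + 7·10^7 + 7·10^6 + 7·10^5 + 7·10^4 + 7·10^3 + 7·10^2 + 7·10 + 6 = 70077777776 —(−1)→ 70077777775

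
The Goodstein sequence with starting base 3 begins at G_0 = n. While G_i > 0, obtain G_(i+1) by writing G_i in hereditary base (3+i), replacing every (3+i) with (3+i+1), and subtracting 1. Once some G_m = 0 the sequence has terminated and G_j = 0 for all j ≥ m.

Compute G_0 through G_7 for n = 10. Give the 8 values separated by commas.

10, 16, 24, 27, 30, 33, 36, 39

[0] 10 ≡ 3^2 + 1 (base 3). Lift 4: 17. −1: 16.
[1] 16 ≡ 4^2 (base 4). Lift 5: 25. −1: 24.
[2] 24 ≡ 4·5 + 4 (base 5). Lift 6: 28. −1: 27.
[3] 27 ≡ 4·6 + 3 (base 6). Lift 7: 31. −1: 30.
[4] 30 ≡ 4·7 + 2 (base 7). Lift 8: 34. −1: 33.
[5] 33 ≡ 4·8 + 1 (base 8). Lift 9: 37. −1: 36.
[6] 36 ≡ 4·9 (base 9). Lift 10: 40. −1: 39.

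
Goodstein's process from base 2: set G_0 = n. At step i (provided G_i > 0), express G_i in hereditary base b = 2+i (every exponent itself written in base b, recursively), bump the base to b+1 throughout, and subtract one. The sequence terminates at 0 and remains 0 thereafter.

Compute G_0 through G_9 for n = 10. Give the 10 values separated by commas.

10, 83, 1025, 15625, 279935, 4215754, 84073323, 1937434592, 50000555551, 1426559238830

G_0 = 10. HB_2(10) = 2^(2 + 1) + 2. Bump = 84. G_1 = 83.
G_1 = 83. HB_3(83) = 3^(3 + 1) + 2. Bump = 1026. G_2 = 1025.
G_2 = 1025. HB_4(1025) = 4^(4 + 1) + 1. Bump = 15626. G_3 = 15625.
G_3 = 15625. HB_5(15625) = 5^(5 + 1). Bump = 279936. G_4 = 279935.
G_4 = 279935. HB_6(279935) = 5·6^6 + 5·6^5 + 5·6^4 + 5·6^3 + 5·6^2 + 5·6 + 5. Bump = 4215755. G_5 = 4215754.
G_5 = 4215754. HB_7(4215754) = 5·7^7 + 5·7^5 + 5·7^4 + 5·7^3 + 5·7^2 + 5·7 + 4. Bump = 84073324. G_6 = 84073323.
G_6 = 84073323. HB_8(84073323) = 5·8^8 + 5·8^5 + 5·8^4 + 5·8^3 + 5·8^2 + 5·8 + 3. Bump = 1937434593. G_7 = 1937434592.
G_7 = 1937434592. HB_9(1937434592) = 5·9^9 + 5·9^5 + 5·9^4 + 5·9^3 + 5·9^2 + 5·9 + 2. Bump = 50000555552. G_8 = 50000555551.
G_8 = 50000555551. HB_10(50000555551) = 5·10^10 + 5·10^5 + 5·10^4 + 5·10^3 + 5·10^2 + 5·10 + 1. Bump = 1426559238831. G_9 = 1426559238830.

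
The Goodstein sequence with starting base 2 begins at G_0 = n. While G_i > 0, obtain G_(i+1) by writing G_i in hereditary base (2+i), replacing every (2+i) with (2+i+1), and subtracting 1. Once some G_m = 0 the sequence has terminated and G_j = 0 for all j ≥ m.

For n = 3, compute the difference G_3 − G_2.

G_0=3  [base 2] 2 + 1  →[2↦3]→  3 + 1 = 4  −1 ⇒ G_1=3
G_1=3  [base 3] 3  →[3↦4]→  4 = 4  −1 ⇒ G_2=3
G_2=3  [base 4] 3  →[4↦5]→  3 = 3  −1 ⇒ G_3=2

-1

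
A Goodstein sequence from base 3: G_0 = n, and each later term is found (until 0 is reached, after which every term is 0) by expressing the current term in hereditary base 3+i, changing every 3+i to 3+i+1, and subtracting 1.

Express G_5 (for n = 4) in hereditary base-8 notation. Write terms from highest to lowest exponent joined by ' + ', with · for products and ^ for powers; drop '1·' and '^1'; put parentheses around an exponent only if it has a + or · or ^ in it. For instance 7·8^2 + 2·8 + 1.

1

base 3: 4 = 3 + 1; at 4: 4 + 1 = 5; next = 4
base 4: 4 = 4; at 5: 5 = 5; next = 4
base 5: 4 = 4; at 6: 4 = 4; next = 3
base 6: 3 = 3; at 7: 3 = 3; next = 2
base 7: 2 = 2; at 8: 2 = 2; next = 1
base 8: 1 = 1; at 9: 1 = 1; next = 0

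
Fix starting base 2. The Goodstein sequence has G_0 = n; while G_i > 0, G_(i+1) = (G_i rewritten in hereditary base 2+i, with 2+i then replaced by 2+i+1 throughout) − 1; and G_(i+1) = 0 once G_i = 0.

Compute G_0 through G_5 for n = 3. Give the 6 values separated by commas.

3, 3, 3, 2, 1, 0

3 —HB2→ 2 + 1 —bump→ 3 + 1 = 4 —(−1)→ 3
3 —HB3→ 3 —bump→ 4 = 4 —(−1)→ 3
3 —HB4→ 3 —bump→ 3 = 3 —(−1)→ 2
2 —HB5→ 2 —bump→ 2 = 2 —(−1)→ 1
1 —HB6→ 1 —bump→ 1 = 1 —(−1)→ 0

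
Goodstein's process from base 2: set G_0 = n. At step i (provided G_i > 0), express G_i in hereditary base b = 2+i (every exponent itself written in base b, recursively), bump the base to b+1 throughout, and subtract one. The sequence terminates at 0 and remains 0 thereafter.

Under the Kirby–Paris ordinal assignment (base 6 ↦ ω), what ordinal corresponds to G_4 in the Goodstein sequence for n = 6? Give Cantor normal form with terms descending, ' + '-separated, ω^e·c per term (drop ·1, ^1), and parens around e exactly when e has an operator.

ω^5·5 + ω^4·5 + ω^3·5 + ω^2·5 + ω·5 + 5

G_0=6  [base 2] 2^2 + 2  →[2↦3]→  3^3 + 3 = 30  −1 ⇒ G_1=29
G_1=29  [base 3] 3^3 + 2  →[3↦4]→  4^4 + 2 = 258  −1 ⇒ G_2=257
G_2=257  [base 4] 4^4 + 1  →[4↦5]→  5^5 + 1 = 3126  −1 ⇒ G_3=3125
G_3=3125  [base 5] 5^5  →[5↦6]→  6^6 = 46656  −1 ⇒ G_4=46655
G_4=46655  [base 6] 5·6^5 + 5·6^4 + 5·6^3 + 5·6^2 + 5·6 + 5  →[6↦7]→  5·7^5 + 5·7^4 + 5·7^3 + 5·7^2 + 5·7 + 5 = 98040  −1 ⇒ G_5=98039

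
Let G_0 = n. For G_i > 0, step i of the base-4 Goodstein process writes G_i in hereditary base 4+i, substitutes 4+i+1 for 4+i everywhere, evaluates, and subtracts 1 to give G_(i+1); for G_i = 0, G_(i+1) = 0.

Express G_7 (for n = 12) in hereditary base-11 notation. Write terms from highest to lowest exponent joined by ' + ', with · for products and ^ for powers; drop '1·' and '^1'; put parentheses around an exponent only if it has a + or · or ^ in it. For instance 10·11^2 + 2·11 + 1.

11 + 8

step 0: 12 = 3·4; sub 5 for 4: 3·5; = 15; G_1 = 15−1 = 14
step 1: 14 = 2·5 + 4; sub 6 for 5: 2·6 + 4; = 16; G_2 = 16−1 = 15
step 2: 15 = 2·6 + 3; sub 7 for 6: 2·7 + 3; = 17; G_3 = 17−1 = 16
step 3: 16 = 2·7 + 2; sub 8 for 7: 2·8 + 2; = 18; G_4 = 18−1 = 17
step 4: 17 = 2·8 + 1; sub 9 for 8: 2·9 + 1; = 19; G_5 = 19−1 = 18
step 5: 18 = 2·9; sub 10 for 9: 2·10; = 20; G_6 = 20−1 = 19
step 6: 19 = 10 + 9; sub 11 for 10: 11 + 9; = 20; G_7 = 20−1 = 19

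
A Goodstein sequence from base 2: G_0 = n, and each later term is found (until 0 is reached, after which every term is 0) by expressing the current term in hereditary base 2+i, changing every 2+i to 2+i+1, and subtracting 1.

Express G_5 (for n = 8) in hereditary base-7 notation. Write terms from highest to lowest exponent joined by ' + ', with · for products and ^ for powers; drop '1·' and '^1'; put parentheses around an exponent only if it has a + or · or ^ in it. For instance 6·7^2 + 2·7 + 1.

base 2: 8 = 2^(2 + 1); at 3: 3^(3 + 1) = 81; next = 80
base 3: 80 = 2·3^3 + 2·3^2 + 2·3 + 2; at 4: 2·4^4 + 2·4^2 + 2·4 + 2 = 554; next = 553
base 4: 553 = 2·4^4 + 2·4^2 + 2·4 + 1; at 5: 2·5^5 + 2·5^2 + 2·5 + 1 = 6311; next = 6310
base 5: 6310 = 2·5^5 + 2·5^2 + 2·5; at 6: 2·6^6 + 2·6^2 + 2·6 = 93396; next = 93395
base 6: 93395 = 2·6^6 + 2·6^2 + 6 + 5; at 7: 2·7^7 + 2·7^2 + 7 + 5 = 1647196; next = 1647195
base 7: 1647195 = 2·7^7 + 2·7^2 + 7 + 4; at 8: 2·8^8 + 2·8^2 + 8 + 4 = 33554572; next = 33554571

2·7^7 + 2·7^2 + 7 + 4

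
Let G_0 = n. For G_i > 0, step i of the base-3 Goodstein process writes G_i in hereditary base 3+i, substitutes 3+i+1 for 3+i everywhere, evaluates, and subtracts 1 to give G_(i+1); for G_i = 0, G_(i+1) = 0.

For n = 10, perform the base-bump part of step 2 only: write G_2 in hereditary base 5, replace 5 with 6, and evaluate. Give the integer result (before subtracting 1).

G_0=10  [base 3] 3^2 + 1  →[3↦4]→  4^2 + 1 = 17  −1 ⇒ G_1=16
G_1=16  [base 4] 4^2  →[4↦5]→  5^2 = 25  −1 ⇒ G_2=24

28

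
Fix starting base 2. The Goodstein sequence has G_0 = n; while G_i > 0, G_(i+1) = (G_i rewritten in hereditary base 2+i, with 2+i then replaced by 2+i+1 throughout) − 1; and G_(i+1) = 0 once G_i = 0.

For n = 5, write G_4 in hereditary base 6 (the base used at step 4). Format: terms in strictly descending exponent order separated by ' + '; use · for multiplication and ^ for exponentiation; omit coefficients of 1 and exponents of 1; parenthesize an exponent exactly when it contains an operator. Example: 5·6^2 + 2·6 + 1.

step 0: 5 = 2^2 + 1; sub 3 for 2: 3^3 + 1; = 28; G_1 = 28−1 = 27
step 1: 27 = 3^3; sub 4 for 3: 4^4; = 256; G_2 = 256−1 = 255
step 2: 255 = 3·4^3 + 3·4^2 + 3·4 + 3; sub 5 for 4: 3·5^3 + 3·5^2 + 3·5 + 3; = 468; G_3 = 468−1 = 467
step 3: 467 = 3·5^3 + 3·5^2 + 3·5 + 2; sub 6 for 5: 3·6^3 + 3·6^2 + 3·6 + 2; = 776; G_4 = 776−1 = 775
step 4: 775 = 3·6^3 + 3·6^2 + 3·6 + 1; sub 7 for 6: 3·7^3 + 3·7^2 + 3·7 + 1; = 1198; G_5 = 1198−1 = 1197

3·6^3 + 3·6^2 + 3·6 + 1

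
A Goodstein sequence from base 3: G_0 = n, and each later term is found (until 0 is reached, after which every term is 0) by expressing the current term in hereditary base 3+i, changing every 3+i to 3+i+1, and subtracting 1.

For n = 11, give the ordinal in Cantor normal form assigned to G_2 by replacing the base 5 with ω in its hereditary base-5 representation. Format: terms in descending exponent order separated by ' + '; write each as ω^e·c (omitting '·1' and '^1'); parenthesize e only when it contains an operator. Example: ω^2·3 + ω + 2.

i=0: 11 = 3^2 + 2 (b=3); 3→4: 4^2 + 2 = 18; 18−1 = 17
i=1: 17 = 4^2 + 1 (b=4); 4→5: 5^2 + 1 = 26; 26−1 = 25
i=2: 25 = 5^2 (b=5); 5→6: 6^2 = 36; 36−1 = 35

ω^2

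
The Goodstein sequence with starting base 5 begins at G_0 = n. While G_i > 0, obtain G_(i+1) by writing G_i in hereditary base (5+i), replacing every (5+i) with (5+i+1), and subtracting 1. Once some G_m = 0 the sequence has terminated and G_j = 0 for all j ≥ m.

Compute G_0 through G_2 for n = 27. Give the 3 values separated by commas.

27, 37, 49

base 5: 27 = 5^2 + 2; at 6: 6^2 + 2 = 38; next = 37
base 6: 37 = 6^2 + 1; at 7: 7^2 + 1 = 50; next = 49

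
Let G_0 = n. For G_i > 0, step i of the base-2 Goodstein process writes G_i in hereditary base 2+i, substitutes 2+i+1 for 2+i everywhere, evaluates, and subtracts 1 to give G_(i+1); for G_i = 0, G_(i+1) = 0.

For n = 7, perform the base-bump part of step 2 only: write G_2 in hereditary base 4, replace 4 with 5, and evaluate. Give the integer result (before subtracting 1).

step 0: 7 = 2^2 + 2 + 1; sub 3 for 2: 3^3 + 3 + 1; = 31; G_1 = 31−1 = 30
step 1: 30 = 3^3 + 3; sub 4 for 3: 4^4 + 4; = 260; G_2 = 260−1 = 259
step 2: 259 = 4^4 + 3; sub 5 for 4: 5^5 + 3; = 3128; G_3 = 3128−1 = 3127

3128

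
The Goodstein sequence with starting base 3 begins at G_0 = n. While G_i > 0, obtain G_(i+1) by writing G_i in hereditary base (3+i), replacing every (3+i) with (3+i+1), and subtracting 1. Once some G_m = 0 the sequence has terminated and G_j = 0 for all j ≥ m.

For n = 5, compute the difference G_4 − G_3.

G_0=5  [base 3] 3 + 2  →[3↦4]→  4 + 2 = 6  −1 ⇒ G_1=5
G_1=5  [base 4] 4 + 1  →[4↦5]→  5 + 1 = 6  −1 ⇒ G_2=5
G_2=5  [base 5] 5  →[5↦6]→  6 = 6  −1 ⇒ G_3=5
G_3=5  [base 6] 5  →[6↦7]→  5 = 5  −1 ⇒ G_4=4

-1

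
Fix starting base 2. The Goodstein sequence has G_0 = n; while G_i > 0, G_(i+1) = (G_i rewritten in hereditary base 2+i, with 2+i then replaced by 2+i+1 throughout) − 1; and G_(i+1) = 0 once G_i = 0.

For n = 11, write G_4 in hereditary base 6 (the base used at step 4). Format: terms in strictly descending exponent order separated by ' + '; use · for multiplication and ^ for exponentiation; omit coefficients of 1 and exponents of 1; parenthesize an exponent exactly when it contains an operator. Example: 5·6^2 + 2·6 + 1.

6^(6 + 1) + 1

[0] 11 ≡ 2^(2 + 1) + 2 + 1 (base 2). Lift 3: 85. −1: 84.
[1] 84 ≡ 3^(3 + 1) + 3 (base 3). Lift 4: 1028. −1: 1027.
[2] 1027 ≡ 4^(4 + 1) + 3 (base 4). Lift 5: 15628. −1: 15627.
[3] 15627 ≡ 5^(5 + 1) + 2 (base 5). Lift 6: 279938. −1: 279937.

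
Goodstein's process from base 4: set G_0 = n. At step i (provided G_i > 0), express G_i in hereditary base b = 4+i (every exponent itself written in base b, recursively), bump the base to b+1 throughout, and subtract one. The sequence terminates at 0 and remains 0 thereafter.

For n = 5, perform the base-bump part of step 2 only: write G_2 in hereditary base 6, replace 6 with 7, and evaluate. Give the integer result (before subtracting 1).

i=0: 5 = 4 + 1 (b=4); 4→5: 5 + 1 = 6; 6−1 = 5
i=1: 5 = 5 (b=5); 5→6: 6 = 6; 6−1 = 5

5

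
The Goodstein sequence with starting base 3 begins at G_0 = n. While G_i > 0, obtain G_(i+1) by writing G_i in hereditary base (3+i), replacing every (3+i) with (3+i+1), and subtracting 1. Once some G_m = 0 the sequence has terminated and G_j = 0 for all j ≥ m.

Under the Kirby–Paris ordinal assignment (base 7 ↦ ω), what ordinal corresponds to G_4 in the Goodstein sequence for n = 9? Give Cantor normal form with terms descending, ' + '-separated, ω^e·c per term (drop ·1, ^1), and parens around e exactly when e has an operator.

ω·3

9 —HB3→ 3^2 —bump→ 4^2 = 16 —(−1)→ 15
15 —HB4→ 3·4 + 3 —bump→ 3·5 + 3 = 18 —(−1)→ 17
17 —HB5→ 3·5 + 2 —bump→ 3·6 + 2 = 20 —(−1)→ 19
19 —HB6→ 3·6 + 1 —bump→ 3·7 + 1 = 22 —(−1)→ 21
21 —HB7→ 3·7 —bump→ 3·8 = 24 —(−1)→ 23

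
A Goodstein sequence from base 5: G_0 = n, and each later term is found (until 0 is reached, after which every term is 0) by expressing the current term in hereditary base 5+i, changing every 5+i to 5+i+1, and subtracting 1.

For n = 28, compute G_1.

38

i=0: 28 = 5^2 + 3 (b=5); 5→6: 6^2 + 3 = 39; 39−1 = 38
i=1: 38 = 6^2 + 2 (b=6); 6→7: 7^2 + 2 = 51; 51−1 = 50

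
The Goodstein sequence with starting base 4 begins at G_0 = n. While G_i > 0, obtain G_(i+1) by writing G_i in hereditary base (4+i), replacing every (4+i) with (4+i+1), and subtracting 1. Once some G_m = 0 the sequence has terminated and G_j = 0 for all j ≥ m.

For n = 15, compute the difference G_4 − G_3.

[0] 15 ≡ 3·4 + 3 (base 4). Lift 5: 18. −1: 17.
[1] 17 ≡ 3·5 + 2 (base 5). Lift 6: 20. −1: 19.
[2] 19 ≡ 3·6 + 1 (base 6). Lift 7: 22. −1: 21.
[3] 21 ≡ 3·7 (base 7). Lift 8: 24. −1: 23.

2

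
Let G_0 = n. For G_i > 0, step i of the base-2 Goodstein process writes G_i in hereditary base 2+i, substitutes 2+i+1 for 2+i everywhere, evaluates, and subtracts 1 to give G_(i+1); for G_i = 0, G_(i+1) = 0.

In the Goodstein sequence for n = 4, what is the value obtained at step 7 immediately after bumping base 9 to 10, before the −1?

i=0: 4 = 2^2 (b=2); 2→3: 3^3 = 27; 27−1 = 26
i=1: 26 = 2·3^2 + 2·3 + 2 (b=3); 3→4: 2·4^2 + 2·4 + 2 = 42; 42−1 = 41
i=2: 41 = 2·4^2 + 2·4 + 1 (b=4); 4→5: 2·5^2 + 2·5 + 1 = 61; 61−1 = 60
i=3: 60 = 2·5^2 + 2·5 (b=5); 5→6: 2·6^2 + 2·6 = 84; 84−1 = 83
i=4: 83 = 2·6^2 + 6 + 5 (b=6); 6→7: 2·7^2 + 7 + 5 = 110; 110−1 = 109
i=5: 109 = 2·7^2 + 7 + 4 (b=7); 7→8: 2·8^2 + 8 + 4 = 140; 140−1 = 139
i=6: 139 = 2·8^2 + 8 + 3 (b=8); 8→9: 2·9^2 + 9 + 3 = 174; 174−1 = 173
i=7: 173 = 2·9^2 + 9 + 2 (b=9); 9→10: 2·10^2 + 10 + 2 = 212; 212−1 = 211

212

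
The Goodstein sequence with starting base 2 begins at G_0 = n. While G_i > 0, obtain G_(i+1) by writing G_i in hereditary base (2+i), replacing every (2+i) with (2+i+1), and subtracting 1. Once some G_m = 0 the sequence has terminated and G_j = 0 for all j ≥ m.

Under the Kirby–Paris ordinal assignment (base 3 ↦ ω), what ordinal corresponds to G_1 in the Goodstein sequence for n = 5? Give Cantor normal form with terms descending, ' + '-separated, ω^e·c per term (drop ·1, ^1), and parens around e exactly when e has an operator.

ω^ω

[0] 5 ≡ 2^2 + 1 (base 2). Lift 3: 28. −1: 27.
[1] 27 ≡ 3^3 (base 3). Lift 4: 256. −1: 255.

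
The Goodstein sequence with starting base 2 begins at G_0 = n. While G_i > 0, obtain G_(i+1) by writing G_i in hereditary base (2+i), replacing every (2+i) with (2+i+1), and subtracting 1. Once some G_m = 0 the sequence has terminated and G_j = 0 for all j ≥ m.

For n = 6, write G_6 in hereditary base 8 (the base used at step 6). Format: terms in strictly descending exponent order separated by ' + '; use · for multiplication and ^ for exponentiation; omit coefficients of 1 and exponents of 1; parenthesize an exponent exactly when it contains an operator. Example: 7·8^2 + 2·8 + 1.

base 2: 6 = 2^2 + 2; at 3: 3^3 + 3 = 30; next = 29
base 3: 29 = 3^3 + 2; at 4: 4^4 + 2 = 258; next = 257
base 4: 257 = 4^4 + 1; at 5: 5^5 + 1 = 3126; next = 3125
base 5: 3125 = 5^5; at 6: 6^6 = 46656; next = 46655
base 6: 46655 = 5·6^5 + 5·6^4 + 5·6^3 + 5·6^2 + 5·6 + 5; at 7: 5·7^5 + 5·7^4 + 5·7^3 + 5·7^2 + 5·7 + 5 = 98040; next = 98039
base 7: 98039 = 5·7^5 + 5·7^4 + 5·7^3 + 5·7^2 + 5·7 + 4; at 8: 5·8^5 + 5·8^4 + 5·8^3 + 5·8^2 + 5·8 + 4 = 187244; next = 187243
base 8: 187243 = 5·8^5 + 5·8^4 + 5·8^3 + 5·8^2 + 5·8 + 3; at 9: 5·9^5 + 5·9^4 + 5·9^3 + 5·9^2 + 5·9 + 3 = 332148; next = 332147

5·8^5 + 5·8^4 + 5·8^3 + 5·8^2 + 5·8 + 3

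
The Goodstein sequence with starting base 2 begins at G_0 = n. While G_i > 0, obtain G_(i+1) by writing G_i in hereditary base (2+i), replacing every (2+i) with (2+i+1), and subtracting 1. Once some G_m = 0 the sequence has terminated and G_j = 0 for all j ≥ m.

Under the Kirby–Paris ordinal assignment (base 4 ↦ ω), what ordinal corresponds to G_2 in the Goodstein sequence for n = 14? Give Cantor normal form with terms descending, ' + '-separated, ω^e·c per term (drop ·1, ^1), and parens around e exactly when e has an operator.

ω^(ω + 1) + ω^ω + 1

base 2: 14 = 2^(2 + 1) + 2^2 + 2; at 3: 3^(3 + 1) + 3^3 + 3 = 111; next = 110
base 3: 110 = 3^(3 + 1) + 3^3 + 2; at 4: 4^(4 + 1) + 4^4 + 2 = 1282; next = 1281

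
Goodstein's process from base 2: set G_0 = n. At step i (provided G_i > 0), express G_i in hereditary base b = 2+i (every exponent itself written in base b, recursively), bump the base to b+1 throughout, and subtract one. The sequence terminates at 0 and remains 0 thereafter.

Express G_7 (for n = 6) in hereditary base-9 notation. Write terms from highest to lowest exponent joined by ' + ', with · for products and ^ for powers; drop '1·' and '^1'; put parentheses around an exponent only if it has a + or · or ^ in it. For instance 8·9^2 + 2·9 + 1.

5·9^5 + 5·9^4 + 5·9^3 + 5·9^2 + 5·9 + 2

6 —HB2→ 2^2 + 2 —bump→ 3^3 + 3 = 30 —(−1)→ 29
29 —HB3→ 3^3 + 2 —bump→ 4^4 + 2 = 258 —(−1)→ 257
257 —HB4→ 4^4 + 1 —bump→ 5^5 + 1 = 3126 —(−1)→ 3125
3125 —HB5→ 5^5 —bump→ 6^6 = 46656 —(−1)→ 46655
46655 —HB6→ 5·6^5 + 5·6^4 + 5·6^3 + 5·6^2 + 5·6 + 5 —bump→ 5·7^5 + 5·7^4 + 5·7^3 + 5·7^2 + 5·7 + 5 = 98040 —(−1)→ 98039
98039 —HB7→ 5·7^5 + 5·7^4 + 5·7^3 + 5·7^2 + 5·7 + 4 —bump→ 5·8^5 + 5·8^4 + 5·8^3 + 5·8^2 + 5·8 + 4 = 187244 —(−1)→ 187243
187243 —HB8→ 5·8^5 + 5·8^4 + 5·8^3 + 5·8^2 + 5·8 + 3 —bump→ 5·9^5 + 5·9^4 + 5·9^3 + 5·9^2 + 5·9 + 3 = 332148 —(−1)→ 332147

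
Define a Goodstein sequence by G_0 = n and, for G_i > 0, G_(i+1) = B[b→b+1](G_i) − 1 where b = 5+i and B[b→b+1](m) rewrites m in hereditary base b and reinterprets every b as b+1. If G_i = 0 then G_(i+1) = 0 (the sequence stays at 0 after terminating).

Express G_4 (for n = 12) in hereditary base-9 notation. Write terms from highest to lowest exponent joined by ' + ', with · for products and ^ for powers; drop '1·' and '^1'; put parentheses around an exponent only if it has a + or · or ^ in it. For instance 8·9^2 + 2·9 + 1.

(0) 12|_5 = 2·5 + 2 ↦ 2·6 + 2|_6 = 14 ⇒ 13
(1) 13|_6 = 2·6 + 1 ↦ 2·7 + 1|_7 = 15 ⇒ 14
(2) 14|_7 = 2·7 ↦ 2·8|_8 = 16 ⇒ 15
(3) 15|_8 = 8 + 7 ↦ 9 + 7|_9 = 16 ⇒ 15
(4) 15|_9 = 9 + 6 ↦ 10 + 6|_10 = 16 ⇒ 15

9 + 6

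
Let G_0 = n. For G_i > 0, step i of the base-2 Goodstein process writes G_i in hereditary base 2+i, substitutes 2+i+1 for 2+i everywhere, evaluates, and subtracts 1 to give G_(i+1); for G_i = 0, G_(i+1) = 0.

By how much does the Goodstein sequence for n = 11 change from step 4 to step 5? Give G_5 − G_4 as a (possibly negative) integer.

5484864

i=0: 11 = 2^(2 + 1) + 2 + 1 (b=2); 2→3: 3^(3 + 1) + 3 + 1 = 85; 85−1 = 84
i=1: 84 = 3^(3 + 1) + 3 (b=3); 3→4: 4^(4 + 1) + 4 = 1028; 1028−1 = 1027
i=2: 1027 = 4^(4 + 1) + 3 (b=4); 4→5: 5^(5 + 1) + 3 = 15628; 15628−1 = 15627
i=3: 15627 = 5^(5 + 1) + 2 (b=5); 5→6: 6^(6 + 1) + 2 = 279938; 279938−1 = 279937
i=4: 279937 = 6^(6 + 1) + 1 (b=6); 6→7: 7^(7 + 1) + 1 = 5764802; 5764802−1 = 5764801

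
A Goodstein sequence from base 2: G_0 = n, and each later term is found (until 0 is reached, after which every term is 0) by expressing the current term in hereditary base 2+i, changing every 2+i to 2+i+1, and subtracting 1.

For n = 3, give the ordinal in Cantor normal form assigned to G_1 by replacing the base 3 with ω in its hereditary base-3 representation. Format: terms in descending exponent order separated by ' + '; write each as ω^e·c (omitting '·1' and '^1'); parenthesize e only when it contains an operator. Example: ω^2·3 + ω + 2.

[0] 3 ≡ 2 + 1 (base 2). Lift 3: 4. −1: 3.
[1] 3 ≡ 3 (base 3). Lift 4: 4. −1: 3.

ω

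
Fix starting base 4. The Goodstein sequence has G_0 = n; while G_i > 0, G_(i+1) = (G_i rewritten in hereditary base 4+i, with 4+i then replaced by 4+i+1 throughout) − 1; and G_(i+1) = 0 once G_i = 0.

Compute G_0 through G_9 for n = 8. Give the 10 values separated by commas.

8, 9, 9, 9, 9, 9, 9, 8, 7, 6

8 —HB4→ 2·4 —bump→ 2·5 = 10 —(−1)→ 9
9 —HB5→ 5 + 4 —bump→ 6 + 4 = 10 —(−1)→ 9
9 —HB6→ 6 + 3 —bump→ 7 + 3 = 10 —(−1)→ 9
9 —HB7→ 7 + 2 —bump→ 8 + 2 = 10 —(−1)→ 9
9 —HB8→ 8 + 1 —bump→ 9 + 1 = 10 —(−1)→ 9
9 —HB9→ 9 —bump→ 10 = 10 —(−1)→ 9
9 —HB10→ 9 —bump→ 9 = 9 —(−1)→ 8
8 —HB11→ 8 —bump→ 8 = 8 —(−1)→ 7
7 —HB12→ 7 —bump→ 7 = 7 —(−1)→ 6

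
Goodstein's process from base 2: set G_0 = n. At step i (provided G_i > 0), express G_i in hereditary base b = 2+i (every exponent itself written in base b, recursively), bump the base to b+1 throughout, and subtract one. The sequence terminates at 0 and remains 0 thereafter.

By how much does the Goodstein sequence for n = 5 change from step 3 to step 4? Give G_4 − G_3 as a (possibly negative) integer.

(0) 5|_2 = 2^2 + 1 ↦ 3^3 + 1|_3 = 28 ⇒ 27
(1) 27|_3 = 3^3 ↦ 4^4|_4 = 256 ⇒ 255
(2) 255|_4 = 3·4^3 + 3·4^2 + 3·4 + 3 ↦ 3·5^3 + 3·5^2 + 3·5 + 3|_5 = 468 ⇒ 467
(3) 467|_5 = 3·5^3 + 3·5^2 + 3·5 + 2 ↦ 3·6^3 + 3·6^2 + 3·6 + 2|_6 = 776 ⇒ 775

308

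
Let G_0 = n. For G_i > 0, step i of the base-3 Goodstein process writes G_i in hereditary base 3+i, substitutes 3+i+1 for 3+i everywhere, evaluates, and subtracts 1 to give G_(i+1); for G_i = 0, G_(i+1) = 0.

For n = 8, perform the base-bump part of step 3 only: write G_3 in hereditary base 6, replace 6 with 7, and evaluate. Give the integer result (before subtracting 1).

12

i=0: 8 = 2·3 + 2 (b=3); 3→4: 2·4 + 2 = 10; 10−1 = 9
i=1: 9 = 2·4 + 1 (b=4); 4→5: 2·5 + 1 = 11; 11−1 = 10
i=2: 10 = 2·5 (b=5); 5→6: 2·6 = 12; 12−1 = 11
i=3: 11 = 6 + 5 (b=6); 6→7: 7 + 5 = 12; 12−1 = 11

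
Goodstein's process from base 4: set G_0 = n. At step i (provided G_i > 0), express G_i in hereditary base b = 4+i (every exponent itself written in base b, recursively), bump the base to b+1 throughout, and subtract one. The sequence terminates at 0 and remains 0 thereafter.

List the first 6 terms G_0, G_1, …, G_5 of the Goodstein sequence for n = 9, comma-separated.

step 0: 9 = 2·4 + 1; sub 5 for 4: 2·5 + 1; = 11; G_1 = 11−1 = 10
step 1: 10 = 2·5; sub 6 for 5: 2·6; = 12; G_2 = 12−1 = 11
step 2: 11 = 6 + 5; sub 7 for 6: 7 + 5; = 12; G_3 = 12−1 = 11
step 3: 11 = 7 + 4; sub 8 for 7: 8 + 4; = 12; G_4 = 12−1 = 11
step 4: 11 = 8 + 3; sub 9 for 8: 9 + 3; = 12; G_5 = 12−1 = 11

9, 10, 11, 11, 11, 11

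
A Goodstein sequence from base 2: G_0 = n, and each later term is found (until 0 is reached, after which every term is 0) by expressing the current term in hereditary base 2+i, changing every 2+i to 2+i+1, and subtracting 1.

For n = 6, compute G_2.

[0] 6 ≡ 2^2 + 2 (base 2). Lift 3: 30. −1: 29.
[1] 29 ≡ 3^3 + 2 (base 3). Lift 4: 258. −1: 257.
[2] 257 ≡ 4^4 + 1 (base 4). Lift 5: 3126. −1: 3125.

257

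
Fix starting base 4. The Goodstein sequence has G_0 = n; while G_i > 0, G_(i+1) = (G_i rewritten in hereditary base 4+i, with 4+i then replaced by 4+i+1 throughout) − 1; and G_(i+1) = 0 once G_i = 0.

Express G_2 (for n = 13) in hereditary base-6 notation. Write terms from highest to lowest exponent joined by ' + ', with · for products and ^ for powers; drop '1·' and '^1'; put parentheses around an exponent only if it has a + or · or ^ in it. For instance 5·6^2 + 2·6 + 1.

step 0: 13 = 3·4 + 1; sub 5 for 4: 3·5 + 1; = 16; G_1 = 16−1 = 15
step 1: 15 = 3·5; sub 6 for 5: 3·6; = 18; G_2 = 18−1 = 17
step 2: 17 = 2·6 + 5; sub 7 for 6: 2·7 + 5; = 19; G_3 = 19−1 = 18

2·6 + 5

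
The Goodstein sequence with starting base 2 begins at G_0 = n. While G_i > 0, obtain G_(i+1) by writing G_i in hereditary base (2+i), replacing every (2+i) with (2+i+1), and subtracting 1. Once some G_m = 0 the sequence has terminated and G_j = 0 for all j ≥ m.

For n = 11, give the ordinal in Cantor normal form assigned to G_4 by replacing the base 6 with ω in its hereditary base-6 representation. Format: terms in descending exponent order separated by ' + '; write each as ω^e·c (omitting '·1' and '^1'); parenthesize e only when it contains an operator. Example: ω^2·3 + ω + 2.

ω^(ω + 1) + 1

step 0: 11 = 2^(2 + 1) + 2 + 1; sub 3 for 2: 3^(3 + 1) + 3 + 1; = 85; G_1 = 85−1 = 84
step 1: 84 = 3^(3 + 1) + 3; sub 4 for 3: 4^(4 + 1) + 4; = 1028; G_2 = 1028−1 = 1027
step 2: 1027 = 4^(4 + 1) + 3; sub 5 for 4: 5^(5 + 1) + 3; = 15628; G_3 = 15628−1 = 15627
step 3: 15627 = 5^(5 + 1) + 2; sub 6 for 5: 6^(6 + 1) + 2; = 279938; G_4 = 279938−1 = 279937
step 4: 279937 = 6^(6 + 1) + 1; sub 7 for 6: 7^(7 + 1) + 1; = 5764802; G_5 = 5764802−1 = 5764801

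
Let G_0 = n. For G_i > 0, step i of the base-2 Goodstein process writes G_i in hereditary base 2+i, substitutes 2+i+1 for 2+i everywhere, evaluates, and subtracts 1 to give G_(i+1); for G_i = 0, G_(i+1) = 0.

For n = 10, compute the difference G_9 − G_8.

i=0: 10 = 2^(2 + 1) + 2 (b=2); 2→3: 3^(3 + 1) + 3 = 84; 84−1 = 83
i=1: 83 = 3^(3 + 1) + 2 (b=3); 3→4: 4^(4 + 1) + 2 = 1026; 1026−1 = 1025
i=2: 1025 = 4^(4 + 1) + 1 (b=4); 4→5: 5^(5 + 1) + 1 = 15626; 15626−1 = 15625
i=3: 15625 = 5^(5 + 1) (b=5); 5→6: 6^(6 + 1) = 279936; 279936−1 = 279935
i=4: 279935 = 5·6^6 + 5·6^5 + 5·6^4 + 5·6^3 + 5·6^2 + 5·6 + 5 (b=6); 6→7: 5·7^7 + 5·7^5 + 5·7^4 + 5·7^3 + 5·7^2 + 5·7 + 5 = 4215755; 4215755−1 = 4215754
i=5: 4215754 = 5·7^7 + 5·7^5 + 5·7^4 + 5·7^3 + 5·7^2 + 5·7 + 4 (b=7); 7→8: 5·8^8 + 5·8^5 + 5·8^4 + 5·8^3 + 5·8^2 + 5·8 + 4 = 84073324; 84073324−1 = 84073323
i=6: 84073323 = 5·8^8 + 5·8^5 + 5·8^4 + 5·8^3 + 5·8^2 + 5·8 + 3 (b=8); 8→9: 5·9^9 + 5·9^5 + 5·9^4 + 5·9^3 + 5·9^2 + 5·9 + 3 = 1937434593; 1937434593−1 = 1937434592
i=7: 1937434592 = 5·9^9 + 5·9^5 + 5·9^4 + 5·9^3 + 5·9^2 + 5·9 + 2 (b=9); 9→10: 5·10^10 + 5·10^5 + 5·10^4 + 5·10^3 + 5·10^2 + 5·10 + 2 = 50000555552; 50000555552−1 = 50000555551
i=8: 50000555551 = 5·10^10 + 5·10^5 + 5·10^4 + 5·10^3 + 5·10^2 + 5·10 + 1 (b=10); 10→11: 5·11^11 + 5·11^5 + 5·11^4 + 5·11^3 + 5·11^2 + 5·11 + 1 = 1426559238831; 1426559238831−1 = 1426559238830

1376558683279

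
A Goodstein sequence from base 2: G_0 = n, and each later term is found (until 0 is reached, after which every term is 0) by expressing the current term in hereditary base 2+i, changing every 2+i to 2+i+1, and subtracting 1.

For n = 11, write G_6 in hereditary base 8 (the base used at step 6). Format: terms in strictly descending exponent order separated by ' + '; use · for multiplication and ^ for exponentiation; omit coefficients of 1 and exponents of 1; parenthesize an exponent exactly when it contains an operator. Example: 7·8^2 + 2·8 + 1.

7·8^8 + 7·8^7 + 7·8^6 + 7·8^5 + 7·8^4 + 7·8^3 + 7·8^2 + 7·8 + 7

G_0=11  [base 2] 2^(2 + 1) + 2 + 1  →[2↦3]→  3^(3 + 1) + 3 + 1 = 85  −1 ⇒ G_1=84
G_1=84  [base 3] 3^(3 + 1) + 3  →[3↦4]→  4^(4 + 1) + 4 = 1028  −1 ⇒ G_2=1027
G_2=1027  [base 4] 4^(4 + 1) + 3  →[4↦5]→  5^(5 + 1) + 3 = 15628  −1 ⇒ G_3=15627
G_3=15627  [base 5] 5^(5 + 1) + 2  →[5↦6]→  6^(6 + 1) + 2 = 279938  −1 ⇒ G_4=279937
G_4=279937  [base 6] 6^(6 + 1) + 1  →[6↦7]→  7^(7 + 1) + 1 = 5764802  −1 ⇒ G_5=5764801
G_5=5764801  [base 7] 7^(7 + 1)  →[7↦8]→  8^(8 + 1) = 134217728  −1 ⇒ G_6=134217727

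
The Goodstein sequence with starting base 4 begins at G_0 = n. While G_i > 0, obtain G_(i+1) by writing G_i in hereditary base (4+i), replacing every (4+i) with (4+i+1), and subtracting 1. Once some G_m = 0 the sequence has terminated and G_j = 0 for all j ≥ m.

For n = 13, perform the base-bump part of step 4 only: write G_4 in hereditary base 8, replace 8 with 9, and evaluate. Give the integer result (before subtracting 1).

[0] 13 ≡ 3·4 + 1 (base 4). Lift 5: 16. −1: 15.
[1] 15 ≡ 3·5 (base 5). Lift 6: 18. −1: 17.
[2] 17 ≡ 2·6 + 5 (base 6). Lift 7: 19. −1: 18.
[3] 18 ≡ 2·7 + 4 (base 7). Lift 8: 20. −1: 19.

21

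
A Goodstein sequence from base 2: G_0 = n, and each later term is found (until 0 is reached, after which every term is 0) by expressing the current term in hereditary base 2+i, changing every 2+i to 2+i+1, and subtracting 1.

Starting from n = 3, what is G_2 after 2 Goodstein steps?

3

[0] 3 ≡ 2 + 1 (base 2). Lift 3: 4. −1: 3.
[1] 3 ≡ 3 (base 3). Lift 4: 4. −1: 3.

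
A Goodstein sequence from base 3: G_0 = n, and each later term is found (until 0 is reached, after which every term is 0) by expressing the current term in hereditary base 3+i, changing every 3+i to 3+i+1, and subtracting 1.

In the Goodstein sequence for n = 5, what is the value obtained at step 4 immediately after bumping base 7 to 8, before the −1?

4

G_0=5  [base 3] 3 + 2  →[3↦4]→  4 + 2 = 6  −1 ⇒ G_1=5
G_1=5  [base 4] 4 + 1  →[4↦5]→  5 + 1 = 6  −1 ⇒ G_2=5
G_2=5  [base 5] 5  →[5↦6]→  6 = 6  −1 ⇒ G_3=5
G_3=5  [base 6] 5  →[6↦7]→  5 = 5  −1 ⇒ G_4=4
G_4=4  [base 7] 4  →[7↦8]→  4 = 4  −1 ⇒ G_5=3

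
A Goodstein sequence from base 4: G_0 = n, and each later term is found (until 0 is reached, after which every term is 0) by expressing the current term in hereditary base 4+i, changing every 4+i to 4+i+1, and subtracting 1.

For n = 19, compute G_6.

75

19 —HB4→ 4^2 + 3 —bump→ 5^2 + 3 = 28 —(−1)→ 27
27 —HB5→ 5^2 + 2 —bump→ 6^2 + 2 = 38 —(−1)→ 37
37 —HB6→ 6^2 + 1 —bump→ 7^2 + 1 = 50 —(−1)→ 49
49 —HB7→ 7^2 —bump→ 8^2 = 64 —(−1)→ 63
63 —HB8→ 7·8 + 7 —bump→ 7·9 + 7 = 70 —(−1)→ 69
69 —HB9→ 7·9 + 6 —bump→ 7·10 + 6 = 76 —(−1)→ 75
75 —HB10→ 7·10 + 5 —bump→ 7·11 + 5 = 82 —(−1)→ 81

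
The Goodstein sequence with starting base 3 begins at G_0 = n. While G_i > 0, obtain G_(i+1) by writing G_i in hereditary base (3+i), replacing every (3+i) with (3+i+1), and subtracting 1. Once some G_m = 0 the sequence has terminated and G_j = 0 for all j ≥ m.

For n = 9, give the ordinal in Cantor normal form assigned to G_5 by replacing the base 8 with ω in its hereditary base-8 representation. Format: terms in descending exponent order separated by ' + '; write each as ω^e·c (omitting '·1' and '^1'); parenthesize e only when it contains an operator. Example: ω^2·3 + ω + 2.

9 —HB3→ 3^2 —bump→ 4^2 = 16 —(−1)→ 15
15 —HB4→ 3·4 + 3 —bump→ 3·5 + 3 = 18 —(−1)→ 17
17 —HB5→ 3·5 + 2 —bump→ 3·6 + 2 = 20 —(−1)→ 19
19 —HB6→ 3·6 + 1 —bump→ 3·7 + 1 = 22 —(−1)→ 21
21 —HB7→ 3·7 —bump→ 3·8 = 24 —(−1)→ 23
23 —HB8→ 2·8 + 7 —bump→ 2·9 + 7 = 25 —(−1)→ 24

ω·2 + 7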